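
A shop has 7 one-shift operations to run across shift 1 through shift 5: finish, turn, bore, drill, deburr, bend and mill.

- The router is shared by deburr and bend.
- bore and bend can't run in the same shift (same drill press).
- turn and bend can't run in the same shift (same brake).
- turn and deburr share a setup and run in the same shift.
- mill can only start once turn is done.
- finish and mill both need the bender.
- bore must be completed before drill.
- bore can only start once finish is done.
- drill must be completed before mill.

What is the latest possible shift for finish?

Downstream work caps finish at shift 2.
finish at shift 2 is achievable: mill=shift 5, deburr=shift 1, bend=shift 2, drill=shift 4, finish=shift 2, turn=shift 1, bore=shift 3.

shift 2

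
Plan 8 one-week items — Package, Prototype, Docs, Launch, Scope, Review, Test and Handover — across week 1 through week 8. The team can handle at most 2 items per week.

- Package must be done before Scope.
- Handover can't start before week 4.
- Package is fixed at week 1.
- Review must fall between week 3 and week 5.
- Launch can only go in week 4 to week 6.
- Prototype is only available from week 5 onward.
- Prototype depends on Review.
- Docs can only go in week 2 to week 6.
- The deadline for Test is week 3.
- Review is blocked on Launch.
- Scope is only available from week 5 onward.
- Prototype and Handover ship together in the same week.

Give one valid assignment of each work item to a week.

Prototype in week 6; Test in week 1; Package in week 1; Docs in week 2; Review in week 5; Launch in week 4; Handover in week 6; Scope in week 5

Checking: Review(week 5) before Prototype(week 6); Launch(week 4) before Review(week 5); Package(week 1) before Scope(week 5); Prototype = Handover = week 6; Launch=week 4 in [week 4,week 6]; Handover=week 6 in [week 4,week 8]; Package=week 1 in [week 1,week 1]; Scope=week 5 in [week 5,week 8]; Review=week 5 in [week 3,week 5]; Prototype=week 6 in [week 5,week 8]; Test=week 1 in [week 1,week 3]; Docs=week 2 in [week 2,week 6]; max 2 per week (cap 2).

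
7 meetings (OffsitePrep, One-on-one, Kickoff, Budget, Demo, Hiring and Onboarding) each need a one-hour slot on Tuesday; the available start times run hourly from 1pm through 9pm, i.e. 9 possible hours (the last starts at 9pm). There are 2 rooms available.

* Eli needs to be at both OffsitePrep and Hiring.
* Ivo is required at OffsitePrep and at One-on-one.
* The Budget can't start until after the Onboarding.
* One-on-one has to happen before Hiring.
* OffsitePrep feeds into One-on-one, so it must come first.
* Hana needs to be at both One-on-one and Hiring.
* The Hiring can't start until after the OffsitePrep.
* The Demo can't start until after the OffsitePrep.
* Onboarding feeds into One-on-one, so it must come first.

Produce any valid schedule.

Hiring in 3pm, One-on-one in 2pm, Onboarding in 1pm, OffsitePrep in 1pm, Kickoff in 4pm, Budget in 2pm, Demo in 3pm

Checking: OffsitePrep(1pm) before Demo(3pm); Onboarding(1pm) before One-on-one(2pm); OffsitePrep(1pm) before Hiring(3pm); One-on-one(2pm) before Hiring(3pm); Onboarding(1pm) before Budget(2pm); OffsitePrep(1pm) before One-on-one(2pm); OffsitePrep(1pm) != One-on-one(2pm); OffsitePrep(1pm) != Hiring(3pm); One-on-one(2pm) != Hiring(3pm); max 2 per hour (cap 2).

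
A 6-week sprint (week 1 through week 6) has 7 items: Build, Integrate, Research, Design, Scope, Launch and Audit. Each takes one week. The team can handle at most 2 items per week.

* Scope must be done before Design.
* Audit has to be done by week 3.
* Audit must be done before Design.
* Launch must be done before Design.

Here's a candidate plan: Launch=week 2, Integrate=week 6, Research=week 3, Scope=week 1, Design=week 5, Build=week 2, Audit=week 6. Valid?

The team can handle at most 2 items per week — holds.
Launch must be done before Design — holds.
Audit must be done before Design — violated.
Audit has to be done by week 3 — violated.
Scope must be done before Design — holds.

No — it violates: Audit has to be done by week 3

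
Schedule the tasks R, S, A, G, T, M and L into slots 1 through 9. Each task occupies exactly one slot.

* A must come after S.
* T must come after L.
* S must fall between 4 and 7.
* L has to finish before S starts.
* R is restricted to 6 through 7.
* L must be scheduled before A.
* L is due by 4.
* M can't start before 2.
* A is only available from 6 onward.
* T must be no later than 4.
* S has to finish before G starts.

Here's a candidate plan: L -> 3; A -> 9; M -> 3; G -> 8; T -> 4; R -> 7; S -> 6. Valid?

Yes

T must come after L — holds.
L must be scheduled before A — holds.
L has to finish before S starts — holds.
A must come after S — holds.
S must fall between 4 and 7 — holds.
M can't start before 2 — holds.
A is only available from 6 onward — holds.
R is restricted to 6 through 7 — holds.
S has to finish before G starts — holds.
T must be no later than 4 — holds.
L is due by 4 — holds.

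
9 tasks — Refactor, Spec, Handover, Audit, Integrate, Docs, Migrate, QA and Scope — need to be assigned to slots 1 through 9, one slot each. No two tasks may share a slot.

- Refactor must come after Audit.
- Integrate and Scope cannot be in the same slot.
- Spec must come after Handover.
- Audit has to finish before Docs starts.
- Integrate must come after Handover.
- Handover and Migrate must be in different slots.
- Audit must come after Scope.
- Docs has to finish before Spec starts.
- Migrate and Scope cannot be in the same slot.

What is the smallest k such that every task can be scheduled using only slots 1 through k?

9 slots

The precedence chain requires at least 4 distinct slots.
With at most 1 per slot and 9 tasks, at least 9 slots are needed.
9 works (last occupied slot: 9): for example Audit=2; Integrate=7; Refactor=6; QA=9; Spec=5; Scope=1; Handover=3; Migrate=8; Docs=4.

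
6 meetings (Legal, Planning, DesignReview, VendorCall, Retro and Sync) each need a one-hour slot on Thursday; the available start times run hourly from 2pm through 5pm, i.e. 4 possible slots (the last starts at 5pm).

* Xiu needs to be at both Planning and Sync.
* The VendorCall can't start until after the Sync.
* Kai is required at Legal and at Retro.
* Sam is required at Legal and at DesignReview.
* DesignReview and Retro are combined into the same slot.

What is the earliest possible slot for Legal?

2pm

Legal at 2pm is achievable: Retro -> 3pm; Sync -> 2pm; DesignReview -> 3pm; Planning -> 3pm; VendorCall -> 3pm; Legal -> 2pm.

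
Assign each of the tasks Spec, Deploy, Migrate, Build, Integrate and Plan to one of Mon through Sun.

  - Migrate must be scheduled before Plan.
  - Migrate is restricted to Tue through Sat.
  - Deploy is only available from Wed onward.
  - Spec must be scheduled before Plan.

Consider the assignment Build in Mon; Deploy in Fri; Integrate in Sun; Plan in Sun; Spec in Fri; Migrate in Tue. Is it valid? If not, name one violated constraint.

Migrate is restricted to Tue through Sat — holds.
Deploy is only available from Wed onward — holds.
Spec must be scheduled before Plan — holds.
Migrate must be scheduled before Plan — holds.

Yes, all constraints hold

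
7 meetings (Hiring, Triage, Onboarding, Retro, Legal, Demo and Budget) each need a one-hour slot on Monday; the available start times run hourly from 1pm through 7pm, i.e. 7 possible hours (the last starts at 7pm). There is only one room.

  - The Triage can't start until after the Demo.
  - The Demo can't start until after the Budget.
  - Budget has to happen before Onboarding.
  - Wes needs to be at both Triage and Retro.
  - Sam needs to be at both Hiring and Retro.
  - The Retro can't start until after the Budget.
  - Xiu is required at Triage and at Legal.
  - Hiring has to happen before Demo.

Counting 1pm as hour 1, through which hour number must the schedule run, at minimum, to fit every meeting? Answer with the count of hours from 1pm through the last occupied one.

The precedence chain requires at least 3 distinct hours.
With at most 1 per hour and 7 meetings, at least 7 hours are needed.
7 works (last occupied hour: 7pm): for example Legal -> 7pm, Retro -> 6pm, Triage -> 4pm, Budget -> 1pm, Demo -> 3pm, Onboarding -> 5pm, Hiring -> 2pm.

7 hours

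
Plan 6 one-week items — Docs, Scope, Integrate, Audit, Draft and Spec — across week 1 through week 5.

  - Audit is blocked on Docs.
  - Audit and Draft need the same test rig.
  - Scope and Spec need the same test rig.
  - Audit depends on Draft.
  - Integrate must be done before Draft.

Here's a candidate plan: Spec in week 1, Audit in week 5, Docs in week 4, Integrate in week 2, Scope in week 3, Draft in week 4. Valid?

Valid

Integrate must be done before Draft — holds.
Audit depends on Draft — holds.
Audit is blocked on Docs — holds.
Audit and Draft need the same test rig — holds.
Scope and Spec need the same test rig — holds.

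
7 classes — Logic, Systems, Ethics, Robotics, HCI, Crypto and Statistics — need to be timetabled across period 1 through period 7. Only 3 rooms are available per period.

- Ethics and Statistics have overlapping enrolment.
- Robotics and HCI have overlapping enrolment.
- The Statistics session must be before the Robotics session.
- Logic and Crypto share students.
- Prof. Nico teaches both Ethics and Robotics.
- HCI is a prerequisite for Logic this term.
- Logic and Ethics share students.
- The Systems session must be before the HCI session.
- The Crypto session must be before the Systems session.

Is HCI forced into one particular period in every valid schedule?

No

HCI can be period 3 (e.g. HCI=period 3, Logic=period 4, Crypto=period 1, Systems=period 2, Ethics=period 3, Robotics=period 2, Statistics=period 1) or period 4 (e.g. HCI=period 4; Robotics=period 2; Statistics=period 1; Ethics=period 3; Crypto=period 1; Systems=period 2; Logic=period 5).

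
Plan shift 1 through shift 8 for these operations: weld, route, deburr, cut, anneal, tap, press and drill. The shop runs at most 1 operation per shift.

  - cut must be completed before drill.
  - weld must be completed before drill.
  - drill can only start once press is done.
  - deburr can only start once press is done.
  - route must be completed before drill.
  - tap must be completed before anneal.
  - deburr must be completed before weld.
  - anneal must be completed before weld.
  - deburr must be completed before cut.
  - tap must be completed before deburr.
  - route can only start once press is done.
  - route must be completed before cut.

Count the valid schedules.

42

Splitting on weld: it can be shift 5 (5), shift 6 (16), shift 7 (21). Listing each branch's schedules as (route, deburr, cut, anneal, tap, press, drill) by shift number:
weld=shift 5: (6,3,7,4,1,2,8) (6,3,7,4,2,1,8) (6,4,7,2,1,3,8) (6,4,7,3,1,2,8) (6,4,7,3,2,1,8) — 5.
weld=shift 6: (2,4,7,5,3,1,8) (2,5,7,4,3,1,8) (3,4,7,5,1,2,8) (3,4,7,5,2,1,8) (3,5,7,4,1,2,8) (3,5,7,4,2,1,8) (4,3,7,5,1,2,8) (4,3,7,5,2,1,8) (4,5,7,2,1,3,8) (4,5,7,3,1,2,8) (4,5,7,3,2,1,8) (5,3,7,4,1,2,8) (5,3,7,4,2,1,8) (5,4,7,2,1,3,8) (5,4,7,3,1,2,8) (5,4,7,3,2,1,8) — 16.
weld=shift 7: (2,4,5,6,3,1,8) (2,4,6,5,3,1,8) (2,5,6,4,3,1,8) (3,4,5,6,1,2,8) (3,4,5,6,2,1,8) (3,4,6,5,1,2,8) (3,4,6,5,2,1,8) (3,5,6,4,1,2,8) (3,5,6,4,2,1,8) (4,3,5,6,1,2,8) (4,3,5,6,2,1,8) (4,3,6,5,1,2,8) (4,3,6,5,2,1,8) (4,5,6,2,1,3,8) (4,5,6,3,1,2,8) (4,5,6,3,2,1,8) (5,3,6,4,1,2,8) (5,3,6,4,2,1,8) (5,4,6,2,1,3,8) (5,4,6,3,1,2,8) (5,4,6,3,2,1,8) — 21.
Summing: 5 + 16 + 21 = 42.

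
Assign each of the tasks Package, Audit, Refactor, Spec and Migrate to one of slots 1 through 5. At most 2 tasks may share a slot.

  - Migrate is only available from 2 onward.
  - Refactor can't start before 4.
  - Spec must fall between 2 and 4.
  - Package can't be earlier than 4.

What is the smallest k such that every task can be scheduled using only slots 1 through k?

4

With at most 2 per slot and 5 tasks, at least 3 slots are needed.
Package can't be placed before 4, so the schedule must run through at least slot 4.
4 works (last occupied slot: 4): for example Audit in 1, Migrate in 2, Package in 4, Spec in 2, Refactor in 4.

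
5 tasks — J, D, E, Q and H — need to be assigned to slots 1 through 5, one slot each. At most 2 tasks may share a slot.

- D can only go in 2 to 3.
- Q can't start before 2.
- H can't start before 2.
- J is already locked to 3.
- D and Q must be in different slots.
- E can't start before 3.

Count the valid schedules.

42

Splitting on D: it can be 2 (26), 3 (16). Listing each branch's schedules as (J, E, Q, H):
D=2: (3,3,4,2) (3,3,4,4) (3,3,4,5) (3,3,5,2) (3,3,5,4) (3,3,5,5) (3,4,3,2) (3,4,3,4) (3,4,3,5) (3,4,4,2) (3,4,4,3) (3,4,4,5) (3,4,5,2) (3,4,5,3) (3,4,5,4) (3,4,5,5) (3,5,3,2) (3,5,3,4) (3,5,3,5) (3,5,4,2) (3,5,4,3) (3,5,4,4) (3,5,4,5) (3,5,5,2) (3,5,5,3) (3,5,5,4) — 26.
D=3: (3,4,2,2) (3,4,2,4) (3,4,2,5) (3,4,4,2) (3,4,4,5) (3,4,5,2) (3,4,5,4) (3,4,5,5) (3,5,2,2) (3,5,2,4) (3,5,2,5) (3,5,4,2) (3,5,4,4) (3,5,4,5) (3,5,5,2) (3,5,5,4) — 16.
Summing: 26 + 16 = 42.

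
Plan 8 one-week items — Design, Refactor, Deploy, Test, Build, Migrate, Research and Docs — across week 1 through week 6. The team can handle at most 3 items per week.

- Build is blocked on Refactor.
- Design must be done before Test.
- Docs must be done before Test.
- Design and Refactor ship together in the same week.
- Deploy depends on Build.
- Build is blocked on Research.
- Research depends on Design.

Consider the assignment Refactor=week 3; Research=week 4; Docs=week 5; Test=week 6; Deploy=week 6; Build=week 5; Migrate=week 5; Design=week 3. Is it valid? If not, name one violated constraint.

Yes, all constraints hold

Research depends on Design — holds.
Deploy depends on Build — holds.
Build is blocked on Refactor — holds.
Design must be done before Test — holds.
Build is blocked on Research — holds.
The team can handle at most 3 items per week — holds.
Docs must be done before Test — holds.
Design and Refactor ship together in the same week — holds.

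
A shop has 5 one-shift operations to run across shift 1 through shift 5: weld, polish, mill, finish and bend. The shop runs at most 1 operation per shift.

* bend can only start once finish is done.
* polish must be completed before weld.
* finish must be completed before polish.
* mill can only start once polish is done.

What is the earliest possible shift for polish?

shift 2

Precedence pushes polish to at least shift 2; downstream work caps polish at shift 4.
polish at shift 2 is achievable: bend -> shift 5; finish -> shift 1; weld -> shift 3; polish -> shift 2; mill -> shift 4.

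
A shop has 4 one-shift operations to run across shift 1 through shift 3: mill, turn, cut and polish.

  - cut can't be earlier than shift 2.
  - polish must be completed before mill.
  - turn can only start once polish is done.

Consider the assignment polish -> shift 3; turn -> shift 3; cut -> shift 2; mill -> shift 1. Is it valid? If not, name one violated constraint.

No — it violates: polish must be completed before mill

cut can't be earlier than shift 2 — holds.
turn can only start once polish is done — violated.
polish must be completed before mill — violated.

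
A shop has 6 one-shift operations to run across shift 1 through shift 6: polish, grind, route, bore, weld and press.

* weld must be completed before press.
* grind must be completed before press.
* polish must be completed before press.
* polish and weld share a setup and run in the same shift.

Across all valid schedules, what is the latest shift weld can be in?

Downstream work caps weld at shift 5.
weld at shift 5 is achievable: bore=shift 1, grind=shift 1, weld=shift 5, press=shift 6, route=shift 1, polish=shift 5.

shift 5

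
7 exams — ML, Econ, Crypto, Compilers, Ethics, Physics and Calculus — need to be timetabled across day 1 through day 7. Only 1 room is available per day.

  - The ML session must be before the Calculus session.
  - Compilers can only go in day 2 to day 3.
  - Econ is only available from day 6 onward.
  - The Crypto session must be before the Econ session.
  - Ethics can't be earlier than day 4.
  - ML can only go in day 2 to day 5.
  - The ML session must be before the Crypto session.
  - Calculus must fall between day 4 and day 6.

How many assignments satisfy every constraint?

Splitting on ML: it can be day 2 (8), day 3 (8). Listing each branch's schedules as (Econ, Crypto, Compilers, Ethics, Physics, Calculus) by day number:
ML=day 2: (6,4,3,7,1,5) (6,5,3,7,1,4) (7,4,3,5,1,6) (7,4,3,6,1,5) (7,5,3,4,1,6) (7,5,3,6,1,4) (7,6,3,4,1,5) (7,6,3,5,1,4) — 8.
ML=day 3: (6,4,2,7,1,5) (6,5,2,7,1,4) (7,4,2,5,1,6) (7,4,2,6,1,5) (7,5,2,4,1,6) (7,5,2,6,1,4) (7,6,2,4,1,5) (7,6,2,5,1,4) — 8.
Summing: 8 + 8 = 16.

16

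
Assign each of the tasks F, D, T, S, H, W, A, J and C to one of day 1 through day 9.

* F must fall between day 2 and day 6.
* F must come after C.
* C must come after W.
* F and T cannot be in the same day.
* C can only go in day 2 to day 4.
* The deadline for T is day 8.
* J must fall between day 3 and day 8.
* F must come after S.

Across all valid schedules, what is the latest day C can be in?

C is available from day 2; C's own window allows nothing later than day 4.
C at day 4 is achievable: A=day 1, C=day 4, J=day 3, F=day 5, H=day 1, T=day 1, D=day 1, S=day 1, W=day 1.

day 4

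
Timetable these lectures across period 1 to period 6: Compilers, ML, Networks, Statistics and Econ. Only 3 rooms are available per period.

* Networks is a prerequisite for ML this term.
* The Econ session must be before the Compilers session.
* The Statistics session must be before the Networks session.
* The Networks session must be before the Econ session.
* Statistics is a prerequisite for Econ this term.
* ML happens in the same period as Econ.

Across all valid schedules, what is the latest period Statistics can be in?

Downstream work caps Statistics at period 3.
Statistics at period 3 is achievable: Econ in period 5, ML in period 5, Statistics in period 3, Compilers in period 6, Networks in period 4.

period 3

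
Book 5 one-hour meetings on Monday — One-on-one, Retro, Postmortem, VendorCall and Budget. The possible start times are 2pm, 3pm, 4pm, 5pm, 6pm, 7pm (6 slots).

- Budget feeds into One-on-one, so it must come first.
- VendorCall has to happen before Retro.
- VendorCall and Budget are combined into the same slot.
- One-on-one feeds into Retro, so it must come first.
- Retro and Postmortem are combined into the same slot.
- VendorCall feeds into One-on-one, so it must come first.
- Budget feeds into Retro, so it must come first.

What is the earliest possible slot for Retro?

4pm

Precedence pushes Retro to at least 4pm.
Retro at 4pm is achievable: Budget -> 2pm; Retro -> 4pm; Postmortem -> 4pm; VendorCall -> 2pm; One-on-one -> 3pm.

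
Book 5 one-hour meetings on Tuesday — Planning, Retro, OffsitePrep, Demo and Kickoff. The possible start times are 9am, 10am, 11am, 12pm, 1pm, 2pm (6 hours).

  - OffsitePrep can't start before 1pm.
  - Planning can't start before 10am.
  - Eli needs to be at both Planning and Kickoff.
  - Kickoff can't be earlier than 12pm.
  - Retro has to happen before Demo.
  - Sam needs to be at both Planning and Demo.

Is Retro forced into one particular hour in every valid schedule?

Retro can be 9am (e.g. Planning=10am; Retro=9am; OffsitePrep=1pm; Kickoff=12pm; Demo=11am) or 10am (e.g. OffsitePrep=1pm, Kickoff=12pm, Demo=11am, Retro=10am, Planning=10am).

No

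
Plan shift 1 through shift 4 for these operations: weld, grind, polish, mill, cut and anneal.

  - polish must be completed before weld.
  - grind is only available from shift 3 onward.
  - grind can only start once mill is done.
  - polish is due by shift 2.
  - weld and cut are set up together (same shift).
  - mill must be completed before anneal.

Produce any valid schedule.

grind -> shift 3, cut -> shift 2, anneal -> shift 2, polish -> shift 1, mill -> shift 1, weld -> shift 2

Checking: mill(shift 1) before grind(shift 3); mill(shift 1) before anneal(shift 2); polish(shift 1) before weld(shift 2); weld = cut = shift 2; polish=shift 1 in [shift 1,shift 2]; grind=shift 3 in [shift 3,shift 4].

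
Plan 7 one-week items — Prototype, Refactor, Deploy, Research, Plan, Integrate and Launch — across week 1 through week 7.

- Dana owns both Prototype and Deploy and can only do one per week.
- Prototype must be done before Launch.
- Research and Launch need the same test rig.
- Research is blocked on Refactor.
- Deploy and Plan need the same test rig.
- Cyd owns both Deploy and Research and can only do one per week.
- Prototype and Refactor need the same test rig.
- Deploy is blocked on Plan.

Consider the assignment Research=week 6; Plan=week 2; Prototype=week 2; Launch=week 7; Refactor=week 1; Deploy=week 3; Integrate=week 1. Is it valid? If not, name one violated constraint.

Cyd owns both Deploy and Research and can only do one per week — holds.
Prototype and Refactor need the same test rig — holds.
Deploy and Plan need the same test rig — holds.
Deploy is blocked on Plan — holds.
Dana owns both Prototype and Deploy and can only do one per week — holds.
Prototype must be done before Launch — holds.
Research and Launch need the same test rig — holds.
Research is blocked on Refactor — holds.

Valid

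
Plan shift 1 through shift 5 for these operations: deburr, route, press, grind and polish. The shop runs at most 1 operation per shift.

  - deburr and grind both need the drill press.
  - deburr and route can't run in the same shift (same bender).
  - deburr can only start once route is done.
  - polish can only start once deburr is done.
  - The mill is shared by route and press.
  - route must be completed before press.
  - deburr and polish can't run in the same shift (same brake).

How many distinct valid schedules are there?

Splitting on deburr: it can be shift 2 (6), shift 3 (6), shift 4 (3). Listing each branch's schedules as (route, press, grind, polish) by shift number:
deburr=shift 2: (1,3,4,5) (1,3,5,4) (1,4,3,5) (1,4,5,3) (1,5,3,4) (1,5,4,3) — 6.
deburr=shift 3: (1,2,4,5) (1,2,5,4) (1,4,2,5) (1,5,2,4) (2,4,1,5) (2,5,1,4) — 6.
deburr=shift 4: (1,2,3,5) (1,3,2,5) (2,3,1,5) — 3.
Summing: 6 + 6 + 3 = 15.

15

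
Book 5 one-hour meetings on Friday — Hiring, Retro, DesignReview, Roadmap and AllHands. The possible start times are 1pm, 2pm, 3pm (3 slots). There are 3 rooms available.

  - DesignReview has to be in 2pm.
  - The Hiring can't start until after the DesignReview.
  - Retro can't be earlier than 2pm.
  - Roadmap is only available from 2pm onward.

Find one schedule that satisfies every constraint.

AllHands in 1pm, Hiring in 3pm, DesignReview in 2pm, Retro in 2pm, Roadmap in 2pm

Checking: DesignReview(2pm) before Hiring(3pm); Retro=2pm in [2pm,3pm]; DesignReview=2pm in [2pm,2pm]; Roadmap=2pm in [2pm,3pm]; max 3 per slot (cap 3).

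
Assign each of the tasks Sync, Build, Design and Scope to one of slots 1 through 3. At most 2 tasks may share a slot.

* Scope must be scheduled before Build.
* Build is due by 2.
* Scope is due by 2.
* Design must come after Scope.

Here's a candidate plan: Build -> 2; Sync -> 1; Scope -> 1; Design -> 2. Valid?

Build is due by 2 — holds.
Scope is due by 2 — holds.
At most 2 tasks may share a slot — holds.
Scope must be scheduled before Build — holds.
Design must come after Scope — holds.

Yes, all constraints hold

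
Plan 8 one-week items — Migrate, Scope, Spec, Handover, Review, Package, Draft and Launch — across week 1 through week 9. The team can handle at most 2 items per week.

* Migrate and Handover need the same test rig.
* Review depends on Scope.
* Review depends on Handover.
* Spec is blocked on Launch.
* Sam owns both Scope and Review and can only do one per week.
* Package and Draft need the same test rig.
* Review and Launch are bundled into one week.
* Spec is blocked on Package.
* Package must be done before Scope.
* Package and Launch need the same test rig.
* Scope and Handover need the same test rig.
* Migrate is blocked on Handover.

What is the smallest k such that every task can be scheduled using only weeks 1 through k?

4

The precedence chain requires at least 4 distinct weeks.
With at most 2 per week and 8 tasks, at least 4 weeks are needed.
4 works (last occupied week: week 4): for example Migrate in week 2; Spec in week 4; Draft in week 4; Package in week 1; Handover in week 1; Scope in week 2; Review in week 3; Launch in week 3.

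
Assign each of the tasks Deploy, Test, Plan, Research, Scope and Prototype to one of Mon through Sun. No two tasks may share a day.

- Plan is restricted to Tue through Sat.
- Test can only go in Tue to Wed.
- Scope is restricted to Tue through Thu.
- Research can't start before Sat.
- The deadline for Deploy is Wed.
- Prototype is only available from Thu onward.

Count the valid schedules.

Splitting on Deploy: it can be Mon (34), Tue (3), Wed (3). Listing each branch's schedules as (Test, Plan, Research, Scope, Prototype):
Deploy=Mon: (Tue,Wed,Sat,Thu,Fri) (Tue,Wed,Sat,Thu,Sun) (Tue,Wed,Sun,Thu,Fri) (Tue,Wed,Sun,Thu,Sat) (Tue,Thu,Sat,Wed,Fri) (Tue,Thu,Sat,Wed,Sun) (Tue,Thu,Sun,Wed,Fri) (Tue,Thu,Sun,Wed,Sat) (Tue,Fri,Sat,Wed,Thu) (Tue,Fri,Sat,Wed,Sun) (Tue,Fri,Sat,Thu,Sun) (Tue,Fri,Sun,Wed,Thu) (Tue,Fri,Sun,Wed,Sat) (Tue,Fri,Sun,Thu,Sat) (Tue,Sat,Sun,Wed,Thu) (Tue,Sat,Sun,Wed,Fri) (Tue,Sat,Sun,Thu,Fri) (Wed,Tue,Sat,Thu,Fri) (Wed,Tue,Sat,Thu,Sun) (Wed,Tue,Sun,Thu,Fri) (Wed,Tue,Sun,Thu,Sat) (Wed,Thu,Sat,Tue,Fri) (Wed,Thu,Sat,Tue,Sun) (Wed,Thu,Sun,Tue,Fri) (Wed,Thu,Sun,Tue,Sat) (Wed,Fri,Sat,Tue,Thu) (Wed,Fri,Sat,Tue,Sun) (Wed,Fri,Sat,Thu,Sun) (Wed,Fri,Sun,Tue,Thu) (Wed,Fri,Sun,Tue,Sat) (Wed,Fri,Sun,Thu,Sat) (Wed,Sat,Sun,Tue,Thu) (Wed,Sat,Sun,Tue,Fri) (Wed,Sat,Sun,Thu,Fri) — 34.
Deploy=Tue: (Wed,Fri,Sat,Thu,Sun) (Wed,Fri,Sun,Thu,Sat) (Wed,Sat,Sun,Thu,Fri) — 3.
Deploy=Wed: (Tue,Fri,Sat,Thu,Sun) (Tue,Fri,Sun,Thu,Sat) (Tue,Sat,Sun,Thu,Fri) — 3.
Summing: 34 + 3 + 3 = 40.

40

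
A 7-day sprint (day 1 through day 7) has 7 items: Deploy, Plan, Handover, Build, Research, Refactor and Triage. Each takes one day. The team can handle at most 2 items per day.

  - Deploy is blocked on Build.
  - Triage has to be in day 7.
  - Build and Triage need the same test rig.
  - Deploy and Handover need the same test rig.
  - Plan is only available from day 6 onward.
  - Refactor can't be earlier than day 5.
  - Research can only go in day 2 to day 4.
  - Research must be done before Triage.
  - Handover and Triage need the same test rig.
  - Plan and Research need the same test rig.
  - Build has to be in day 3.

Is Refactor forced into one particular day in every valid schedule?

Refactor can be day 5 (e.g. Plan=day 6, Build=day 3, Deploy=day 4, Triage=day 7, Handover=day 1, Research=day 2, Refactor=day 5) or day 6 (e.g. Research -> day 2, Deploy -> day 4, Handover -> day 1, Refactor -> day 6, Triage -> day 7, Build -> day 3, Plan -> day 6).

No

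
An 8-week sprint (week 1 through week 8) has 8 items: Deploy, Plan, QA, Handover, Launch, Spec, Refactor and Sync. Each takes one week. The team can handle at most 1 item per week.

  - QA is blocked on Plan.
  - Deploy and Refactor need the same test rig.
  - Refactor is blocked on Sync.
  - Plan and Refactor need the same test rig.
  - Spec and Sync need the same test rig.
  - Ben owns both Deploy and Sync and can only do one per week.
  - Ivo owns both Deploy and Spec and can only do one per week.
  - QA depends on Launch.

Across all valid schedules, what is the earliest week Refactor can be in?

Precedence pushes Refactor to at least week 2.
Refactor at week 2 is achievable: Deploy in week 6, Launch in week 4, Spec in week 8, Plan in week 3, Sync in week 1, Handover in week 7, Refactor in week 2, QA in week 5.

week 2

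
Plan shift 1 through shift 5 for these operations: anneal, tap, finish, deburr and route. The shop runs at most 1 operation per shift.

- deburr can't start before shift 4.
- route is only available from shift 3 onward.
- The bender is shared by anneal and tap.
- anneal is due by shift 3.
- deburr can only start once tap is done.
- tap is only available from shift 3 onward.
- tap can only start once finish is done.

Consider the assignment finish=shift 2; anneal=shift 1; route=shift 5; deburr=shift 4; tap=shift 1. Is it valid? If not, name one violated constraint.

Invalid. The bender is shared by anneal and tap.

deburr can't start before shift 4 — holds.
anneal is due by shift 3 — holds.
route is only available from shift 3 onward — holds.
tap is only available from shift 3 onward — violated.
deburr can only start once tap is done — holds.
tap can only start once finish is done — violated.
The bender is shared by anneal and tap — violated.
The shop runs at most 1 operation per shift — violated.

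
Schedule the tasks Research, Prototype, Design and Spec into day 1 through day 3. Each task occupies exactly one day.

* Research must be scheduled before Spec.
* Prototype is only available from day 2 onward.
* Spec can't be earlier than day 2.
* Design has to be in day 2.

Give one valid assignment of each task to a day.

Research in day 1, Design in day 2, Prototype in day 2, Spec in day 2

Checking: Research(day 1) before Spec(day 2); Spec=day 2 in [day 2,day 3]; Prototype=day 2 in [day 2,day 3]; Design=day 2 in [day 2,day 2].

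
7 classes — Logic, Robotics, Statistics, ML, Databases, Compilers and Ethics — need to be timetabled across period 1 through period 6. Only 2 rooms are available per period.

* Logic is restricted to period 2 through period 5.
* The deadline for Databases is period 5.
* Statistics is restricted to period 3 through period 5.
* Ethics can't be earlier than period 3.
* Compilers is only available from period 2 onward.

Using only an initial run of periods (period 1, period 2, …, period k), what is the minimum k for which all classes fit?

4 periods

With at most 2 per period and 7 classes, at least 4 periods are needed.
Statistics can't be placed before period 3, so the schedule must run through at least period 3.
4 works (last occupied period: period 4): for example Databases=period 4, Robotics=period 1, Ethics=period 3, Statistics=period 3, ML=period 1, Logic=period 2, Compilers=period 2.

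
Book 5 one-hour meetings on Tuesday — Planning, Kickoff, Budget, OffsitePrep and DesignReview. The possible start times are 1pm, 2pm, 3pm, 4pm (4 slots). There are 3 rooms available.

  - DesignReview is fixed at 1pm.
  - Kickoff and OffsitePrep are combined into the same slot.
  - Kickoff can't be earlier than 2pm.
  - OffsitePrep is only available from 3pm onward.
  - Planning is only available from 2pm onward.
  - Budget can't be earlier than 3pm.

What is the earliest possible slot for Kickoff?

3pm

Kickoff is available from 2pm; Kickoff must be in the same slot as OffsitePrep, which can't be before 3pm, so Kickoff is at least 3pm.
Kickoff at 3pm is achievable: DesignReview in 1pm; Budget in 3pm; OffsitePrep in 3pm; Planning in 2pm; Kickoff in 3pm.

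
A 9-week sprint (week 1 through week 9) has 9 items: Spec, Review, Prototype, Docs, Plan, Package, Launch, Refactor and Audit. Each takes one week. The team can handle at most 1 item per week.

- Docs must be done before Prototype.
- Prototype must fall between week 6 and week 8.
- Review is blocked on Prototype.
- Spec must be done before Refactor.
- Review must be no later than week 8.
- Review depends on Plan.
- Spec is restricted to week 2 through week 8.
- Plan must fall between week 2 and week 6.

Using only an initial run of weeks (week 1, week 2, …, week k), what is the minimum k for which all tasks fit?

The precedence chain requires at least 3 distinct weeks.
With at most 1 per week and 9 tasks, at least 9 weeks are needed.
Propagating the time windows through the other constraints, Review can't land before week 7, so the schedule must run through at least week 7.
9 works (last occupied week: week 9): for example Prototype=week 6, Review=week 7, Refactor=week 4, Package=week 5, Launch=week 8, Plan=week 2, Audit=week 9, Docs=week 1, Spec=week 3.

9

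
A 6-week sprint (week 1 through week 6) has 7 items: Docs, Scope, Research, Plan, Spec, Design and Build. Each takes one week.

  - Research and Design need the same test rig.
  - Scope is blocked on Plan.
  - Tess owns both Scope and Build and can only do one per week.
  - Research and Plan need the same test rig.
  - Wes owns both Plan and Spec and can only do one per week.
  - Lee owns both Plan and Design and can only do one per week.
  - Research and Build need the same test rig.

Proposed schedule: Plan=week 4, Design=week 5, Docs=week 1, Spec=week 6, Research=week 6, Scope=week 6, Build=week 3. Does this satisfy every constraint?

Yes

Wes owns both Plan and Spec and can only do one per week — holds.
Tess owns both Scope and Build and can only do one per week — holds.
Research and Build need the same test rig — holds.
Research and Plan need the same test rig — holds.
Lee owns both Plan and Design and can only do one per week — holds.
Research and Design need the same test rig — holds.
Scope is blocked on Plan — holds.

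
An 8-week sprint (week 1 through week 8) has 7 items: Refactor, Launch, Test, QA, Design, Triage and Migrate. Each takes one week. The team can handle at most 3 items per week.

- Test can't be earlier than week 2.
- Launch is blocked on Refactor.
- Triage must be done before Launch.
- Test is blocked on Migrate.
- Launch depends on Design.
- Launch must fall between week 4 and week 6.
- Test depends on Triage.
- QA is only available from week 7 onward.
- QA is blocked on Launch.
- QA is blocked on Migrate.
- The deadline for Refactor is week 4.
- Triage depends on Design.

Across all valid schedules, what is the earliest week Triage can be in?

week 2

Precedence pushes Triage to at least week 2; downstream work caps Triage at week 5.
Triage at week 2 is achievable: QA=week 7, Test=week 3, Triage=week 2, Migrate=week 1, Refactor=week 1, Design=week 1, Launch=week 4.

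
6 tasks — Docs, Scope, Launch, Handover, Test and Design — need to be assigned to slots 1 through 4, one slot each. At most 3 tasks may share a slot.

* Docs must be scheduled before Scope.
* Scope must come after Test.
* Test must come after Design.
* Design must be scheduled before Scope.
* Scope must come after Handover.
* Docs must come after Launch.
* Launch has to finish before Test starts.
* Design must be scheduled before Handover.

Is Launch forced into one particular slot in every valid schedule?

No

Launch can be 1 (e.g. Test=2; Design=1; Handover=2; Scope=3; Launch=1; Docs=2) or 2 (e.g. Test in 3, Docs in 3, Launch in 2, Scope in 4, Design in 1, Handover in 2).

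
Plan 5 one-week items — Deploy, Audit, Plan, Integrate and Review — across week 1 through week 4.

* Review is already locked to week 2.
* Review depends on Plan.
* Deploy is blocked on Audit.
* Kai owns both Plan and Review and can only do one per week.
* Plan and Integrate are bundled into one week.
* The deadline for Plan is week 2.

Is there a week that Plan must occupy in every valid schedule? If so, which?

Plan's window is week 1–week 2.
Review is fixed at week 2, and Plan can't share a week with Review.
So Plan must be week 1.

week 1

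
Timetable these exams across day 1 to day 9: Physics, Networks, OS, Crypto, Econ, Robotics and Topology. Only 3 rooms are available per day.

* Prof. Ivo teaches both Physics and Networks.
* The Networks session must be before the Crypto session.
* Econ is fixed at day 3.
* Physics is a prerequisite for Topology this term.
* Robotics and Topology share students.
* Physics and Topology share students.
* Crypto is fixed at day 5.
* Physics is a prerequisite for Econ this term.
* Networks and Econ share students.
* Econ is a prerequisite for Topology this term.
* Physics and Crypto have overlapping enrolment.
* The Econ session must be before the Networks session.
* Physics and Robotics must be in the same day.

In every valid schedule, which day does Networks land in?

Econ is fixed at day 3 and must come before Networks, so Networks is at least day 4.
Crypto is fixed at day 5 and must come after Networks, so Networks is at most day 4.
So Networks must be day 4.

day 4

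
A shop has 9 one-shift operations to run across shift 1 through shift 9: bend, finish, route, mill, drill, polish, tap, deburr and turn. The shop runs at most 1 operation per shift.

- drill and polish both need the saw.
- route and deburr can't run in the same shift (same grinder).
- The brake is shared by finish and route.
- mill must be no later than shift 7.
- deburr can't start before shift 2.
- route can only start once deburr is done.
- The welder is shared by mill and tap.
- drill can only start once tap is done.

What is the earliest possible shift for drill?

Precedence pushes drill to at least shift 2.
drill at shift 2 is achievable: polish=shift 8, finish=shift 7, deburr=shift 4, turn=shift 9, drill=shift 2, tap=shift 1, route=shift 5, mill=shift 3, bend=shift 6.

shift 2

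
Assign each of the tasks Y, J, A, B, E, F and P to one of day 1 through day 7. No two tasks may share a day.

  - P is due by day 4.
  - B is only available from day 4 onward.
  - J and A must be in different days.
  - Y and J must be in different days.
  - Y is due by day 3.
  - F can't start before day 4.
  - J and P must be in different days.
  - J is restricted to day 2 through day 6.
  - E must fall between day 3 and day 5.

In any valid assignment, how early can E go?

day 3

E is available from day 3; E's own window allows nothing later than day 5.
E at day 3 is achievable: B -> day 4; A -> day 7; E -> day 3; J -> day 6; F -> day 5; Y -> day 1; P -> day 2.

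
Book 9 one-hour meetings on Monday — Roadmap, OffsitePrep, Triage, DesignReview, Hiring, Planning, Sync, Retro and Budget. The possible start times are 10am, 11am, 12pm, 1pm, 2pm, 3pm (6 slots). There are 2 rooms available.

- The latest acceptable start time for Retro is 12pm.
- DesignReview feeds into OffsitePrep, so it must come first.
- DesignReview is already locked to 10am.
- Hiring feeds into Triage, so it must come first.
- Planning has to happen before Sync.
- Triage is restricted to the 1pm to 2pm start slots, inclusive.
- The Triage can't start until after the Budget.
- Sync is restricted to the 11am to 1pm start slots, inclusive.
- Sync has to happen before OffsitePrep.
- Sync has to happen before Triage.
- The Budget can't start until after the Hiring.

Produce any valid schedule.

Retro -> 12pm, Sync -> 11am, Planning -> 10am, DesignReview -> 10am, Triage -> 1pm, Roadmap -> 2pm, Budget -> 12pm, Hiring -> 11am, OffsitePrep -> 1pm

Checking: Sync(11am) before Triage(1pm); Budget(12pm) before Triage(1pm); Planning(10am) before Sync(11am); Sync(11am) before OffsitePrep(1pm); Hiring(11am) before Triage(1pm); Hiring(11am) before Budget(12pm); DesignReview(10am) before OffsitePrep(1pm); Sync=11am in [11am,1pm]; Triage=1pm in [1pm,2pm]; DesignReview=10am in [10am,10am]; Retro=12pm in [10am,12pm]; max 2 per slot (cap 2).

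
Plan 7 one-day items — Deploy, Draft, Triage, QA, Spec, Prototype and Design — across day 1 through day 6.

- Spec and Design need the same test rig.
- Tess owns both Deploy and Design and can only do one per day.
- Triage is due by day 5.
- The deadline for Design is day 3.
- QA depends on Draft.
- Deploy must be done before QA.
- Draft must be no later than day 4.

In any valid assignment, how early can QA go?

Precedence pushes QA to at least day 2.
QA at day 2 is achievable: Prototype in day 1, QA in day 2, Design in day 2, Spec in day 1, Deploy in day 1, Triage in day 1, Draft in day 1.

day 2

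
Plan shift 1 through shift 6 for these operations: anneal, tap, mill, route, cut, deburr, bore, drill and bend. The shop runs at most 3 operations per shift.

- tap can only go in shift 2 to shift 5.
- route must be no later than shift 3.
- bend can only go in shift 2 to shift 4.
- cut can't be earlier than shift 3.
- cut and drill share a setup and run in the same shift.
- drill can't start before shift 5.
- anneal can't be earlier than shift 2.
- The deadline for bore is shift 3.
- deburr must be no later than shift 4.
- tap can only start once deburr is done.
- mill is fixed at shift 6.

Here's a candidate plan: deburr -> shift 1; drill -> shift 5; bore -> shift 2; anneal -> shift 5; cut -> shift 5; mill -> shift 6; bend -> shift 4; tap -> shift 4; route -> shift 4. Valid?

Invalid. route must be no later than shift 3.

drill can't start before shift 5 — holds.
mill is fixed at shift 6 — holds.
cut can't be earlier than shift 3 — holds.
deburr must be no later than shift 4 — holds.
bend can only go in shift 2 to shift 4 — holds.
route must be no later than shift 3 — violated.
cut and drill share a setup and run in the same shift — holds.
tap can only go in shift 2 to shift 5 — holds.
The shop runs at most 3 operations per shift — holds.
The deadline for bore is shift 3 — holds.
tap can only start once deburr is done — holds.
anneal can't be earlier than shift 2 — holds.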